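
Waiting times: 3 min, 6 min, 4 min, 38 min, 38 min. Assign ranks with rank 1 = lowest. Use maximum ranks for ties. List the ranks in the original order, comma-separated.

Sorted (ascending): 3, 4, 6, 38, 38
The 2 values of 38 occupy positions 4–5 → each gets rank 5.

1, 3, 2, 5, 5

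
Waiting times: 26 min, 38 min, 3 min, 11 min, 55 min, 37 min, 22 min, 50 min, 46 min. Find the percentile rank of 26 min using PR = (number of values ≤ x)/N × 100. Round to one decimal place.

N = 9.
Strictly below 26: 3. Equal to 26: 1.
PR = 4/9 × 100 = 44.4

44.4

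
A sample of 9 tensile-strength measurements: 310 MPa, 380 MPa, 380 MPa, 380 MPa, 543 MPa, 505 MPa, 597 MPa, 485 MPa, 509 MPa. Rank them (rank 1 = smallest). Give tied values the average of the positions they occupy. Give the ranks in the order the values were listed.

1, 3, 3, 3, 8, 6, 9, 5, 7

Sorted (ascending): 310, 380, 380, 380, 485, 505, 509, 543, 597
The 3 values of 380 occupy positions 2–4 → average rank 3.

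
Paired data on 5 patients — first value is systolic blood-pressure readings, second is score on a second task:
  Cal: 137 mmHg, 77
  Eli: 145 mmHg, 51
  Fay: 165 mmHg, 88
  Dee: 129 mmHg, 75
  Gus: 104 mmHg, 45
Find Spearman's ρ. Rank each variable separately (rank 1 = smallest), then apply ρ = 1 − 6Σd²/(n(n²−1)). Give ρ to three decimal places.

0.700

Ranks of variable 1: 3, 4, 5, 2, 1
Ranks of variable 2: 4, 2, 5, 3, 1
d = r₁ − r₂: -1, 2, 0, -1, 0
d²: 1, 4, 0, 1, 0; Σd² = 6
ρ = 1 − 6·6/(5·24) = 1 − 36/120 = 0.700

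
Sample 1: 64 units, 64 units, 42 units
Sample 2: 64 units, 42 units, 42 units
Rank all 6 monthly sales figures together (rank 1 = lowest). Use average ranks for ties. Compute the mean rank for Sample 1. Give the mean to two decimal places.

Sorted (ascending): 42, 42, 42, 64, 64, 64
The 3 values of 42 occupy positions 1–3 → average rank 2.
The 3 values of 64 occupy positions 4–6 → average rank 5.
Sample 1 values → pooled ranks: 64→5, 64→5, 42→2
Mean rank = (5 + 5 + 2) / 3 = 4.00

4.00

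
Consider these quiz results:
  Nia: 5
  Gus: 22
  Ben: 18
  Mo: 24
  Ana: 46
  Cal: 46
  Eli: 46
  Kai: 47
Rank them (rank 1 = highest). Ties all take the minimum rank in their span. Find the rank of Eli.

Sorted (descending): 47, 46, 46, 46, 24, 22, 18, 5
The 3 values of 46 occupy positions 2–4 → each gets rank 2.
Eli has value 46 → rank 2.

2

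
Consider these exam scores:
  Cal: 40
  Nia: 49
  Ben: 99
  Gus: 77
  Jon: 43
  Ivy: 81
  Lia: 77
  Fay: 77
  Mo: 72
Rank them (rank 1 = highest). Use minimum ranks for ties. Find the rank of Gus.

3

Sorted (descending): 99, 81, 77, 77, 77, 72, 49, 43, 40
The 3 values of 77 occupy positions 3–5 → each gets rank 3.
Gus has value 77 → rank 3.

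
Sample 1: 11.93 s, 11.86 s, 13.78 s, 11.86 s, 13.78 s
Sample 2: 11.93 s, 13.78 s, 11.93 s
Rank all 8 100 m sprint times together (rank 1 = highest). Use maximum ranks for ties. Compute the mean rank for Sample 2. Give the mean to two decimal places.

5.00

Sorted (descending): 13.78, 13.78, 13.78, 11.93, 11.93, 11.93, 11.86, 11.86
The 3 values of 13.78 occupy positions 1–3 → each gets rank 3.
The 3 values of 11.93 occupy positions 4–6 → each gets rank 6.
The 2 values of 11.86 occupy positions 7–8 → each gets rank 8.
Sample 2 values → pooled ranks: 11.93→6, 13.78→3, 11.93→6
Mean rank = (6 + 3 + 6) / 3 = 5.00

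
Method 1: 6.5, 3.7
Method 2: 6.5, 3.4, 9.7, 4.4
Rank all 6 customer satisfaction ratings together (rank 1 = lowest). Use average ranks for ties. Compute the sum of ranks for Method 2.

Sorted (ascending): 3.4, 3.7, 4.4, 6.5, 6.5, 9.7
The 2 values of 6.5 occupy positions 4–5 → average rank (4+5)/2 = 4.5.
Method 2 values → pooled ranks: 6.5→4.5, 3.4→1, 9.7→6, 4.4→3
Rank sum = 4.5 + 1 + 6 + 3 = 14.5

14.5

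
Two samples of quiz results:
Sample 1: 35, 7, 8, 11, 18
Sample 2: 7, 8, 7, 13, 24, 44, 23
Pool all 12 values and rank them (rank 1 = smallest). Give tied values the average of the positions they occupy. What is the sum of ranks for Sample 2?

46.5

Sorted (ascending): 7, 7, 7, 8, 8, 11, 13, 18, 23, 24, 35, 44
The 3 values of 7 occupy positions 1–3 → average rank 2.
The 2 values of 8 occupy positions 4–5 → average rank (4+5)/2 = 4.5.
Sample 2 values → pooled ranks: 7→2, 8→4.5, 7→2, 13→7, 24→10, 44→12, 23→9
Rank sum = 2 + 4.5 + 2 + 7 + 10 + 12 + 9 = 46.5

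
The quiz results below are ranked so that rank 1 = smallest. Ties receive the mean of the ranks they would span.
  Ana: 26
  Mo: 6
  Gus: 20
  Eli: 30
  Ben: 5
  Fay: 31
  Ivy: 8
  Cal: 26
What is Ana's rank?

Sorted (ascending): 5, 6, 8, 20, 26, 26, 30, 31
The 2 values of 26 occupy positions 5–6 → average rank (5+6)/2 = 5.5.
Ana has value 26 → rank 5.5.

5.5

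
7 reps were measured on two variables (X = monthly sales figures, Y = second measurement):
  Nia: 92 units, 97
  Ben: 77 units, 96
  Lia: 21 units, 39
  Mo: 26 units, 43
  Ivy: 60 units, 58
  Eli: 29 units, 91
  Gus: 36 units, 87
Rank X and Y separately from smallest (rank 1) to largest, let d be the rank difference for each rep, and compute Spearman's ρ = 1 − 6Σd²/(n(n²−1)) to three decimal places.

Ranks of variable 1: 7, 6, 1, 2, 5, 3, 4
Ranks of variable 2: 7, 6, 1, 2, 3, 5, 4
d = r₁ − r₂: 0, 0, 0, 0, 2, -2, 0
d²: 0, 0, 0, 0, 4, 4, 0; Σd² = 8
ρ = 1 − 6·8/(7·48) = 1 − 48/336 = 0.857

0.857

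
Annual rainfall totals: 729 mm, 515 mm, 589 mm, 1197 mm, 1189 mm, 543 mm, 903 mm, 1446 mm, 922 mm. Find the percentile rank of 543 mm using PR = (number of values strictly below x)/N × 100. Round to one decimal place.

11.1

N = 9.
Strictly below 543: 1. Equal to 543: 1.
PR = 1/9 × 100 = 11.1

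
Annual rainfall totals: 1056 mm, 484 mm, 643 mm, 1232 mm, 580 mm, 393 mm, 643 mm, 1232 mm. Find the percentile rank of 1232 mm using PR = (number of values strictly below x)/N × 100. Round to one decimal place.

75.0

N = 8.
Strictly below 1232: 6. Equal to 1232: 2.
PR = 6/8 × 100 = 75.0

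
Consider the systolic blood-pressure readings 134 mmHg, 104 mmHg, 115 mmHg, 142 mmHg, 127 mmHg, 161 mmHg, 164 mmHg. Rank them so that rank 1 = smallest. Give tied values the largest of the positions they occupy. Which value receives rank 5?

Sorted (ascending): 104, 115, 127, 134, 142, 161, 164
No ties — each value takes its position as its rank.
Rank 5 → value 142.

142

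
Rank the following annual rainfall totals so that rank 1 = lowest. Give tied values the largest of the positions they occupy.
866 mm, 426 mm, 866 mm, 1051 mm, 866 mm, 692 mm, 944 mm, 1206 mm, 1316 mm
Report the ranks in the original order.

Sorted (ascending): 426, 692, 866, 866, 866, 944, 1051, 1206, 1316
The 3 values of 866 occupy positions 3–5 → each gets rank 5.

5, 1, 5, 7, 5, 2, 6, 8, 9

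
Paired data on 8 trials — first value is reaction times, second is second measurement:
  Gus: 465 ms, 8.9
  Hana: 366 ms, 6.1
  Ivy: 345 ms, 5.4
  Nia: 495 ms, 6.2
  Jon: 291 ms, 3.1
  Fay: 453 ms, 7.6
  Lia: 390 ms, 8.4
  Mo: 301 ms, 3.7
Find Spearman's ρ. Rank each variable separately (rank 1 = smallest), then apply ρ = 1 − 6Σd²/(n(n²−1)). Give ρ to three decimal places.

Ranks of variable 1: 7, 4, 3, 8, 1, 6, 5, 2
Ranks of variable 2: 8, 4, 3, 5, 1, 6, 7, 2
d = r₁ − r₂: -1, 0, 0, 3, 0, 0, -2, 0
d²: 1, 0, 0, 9, 0, 0, 4, 0; Σd² = 14
ρ = 1 − 6·14/(8·63) = 1 − 84/504 = 0.833

0.833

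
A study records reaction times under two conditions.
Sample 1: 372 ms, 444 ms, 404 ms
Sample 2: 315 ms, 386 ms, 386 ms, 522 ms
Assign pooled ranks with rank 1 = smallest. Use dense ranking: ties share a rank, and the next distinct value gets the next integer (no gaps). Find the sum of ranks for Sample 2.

Sorted (ascending): 315, 372, 386, 386, 404, 444, 522
The 2 values of 386 share dense rank 3.
Remaining distinct values take the next consecutive integers.
Sample 2 values → pooled ranks: 315→1, 386→3, 386→3, 522→6
Rank sum = 1 + 3 + 3 + 6 = 13

13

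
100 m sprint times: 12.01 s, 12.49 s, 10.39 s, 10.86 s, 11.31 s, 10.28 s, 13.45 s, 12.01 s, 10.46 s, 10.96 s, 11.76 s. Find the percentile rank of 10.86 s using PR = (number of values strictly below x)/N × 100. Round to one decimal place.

27.3

N = 11.
Strictly below 10.86: 3. Equal to 10.86: 1.
PR = 3/11 × 100 = 27.3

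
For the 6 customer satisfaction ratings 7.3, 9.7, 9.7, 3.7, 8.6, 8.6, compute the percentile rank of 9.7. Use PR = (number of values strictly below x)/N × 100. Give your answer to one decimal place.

66.7

N = 6.
Strictly below 9.7: 4. Equal to 9.7: 2.
PR = 4/6 × 100 = 66.7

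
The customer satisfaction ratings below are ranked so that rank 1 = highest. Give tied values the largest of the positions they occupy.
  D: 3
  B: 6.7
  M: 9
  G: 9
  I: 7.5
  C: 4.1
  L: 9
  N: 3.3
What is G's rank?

3

Sorted (descending): 9, 9, 9, 7.5, 6.7, 4.1, 3.3, 3
The 3 values of 9 occupy positions 1–3 → each gets rank 3.
G has value 9 → rank 3.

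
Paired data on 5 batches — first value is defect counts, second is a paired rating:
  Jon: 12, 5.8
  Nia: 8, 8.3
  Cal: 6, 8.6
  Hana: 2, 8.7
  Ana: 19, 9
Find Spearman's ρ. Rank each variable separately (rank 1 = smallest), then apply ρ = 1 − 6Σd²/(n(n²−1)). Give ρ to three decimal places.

0.000

Ranks of variable 1: 4, 3, 2, 1, 5
Ranks of variable 2: 1, 2, 3, 4, 5
d = r₁ − r₂: 3, 1, -1, -3, 0
d²: 9, 1, 1, 9, 0; Σd² = 20
ρ = 1 − 6·20/(5·24) = 1 − 120/120 = 0.000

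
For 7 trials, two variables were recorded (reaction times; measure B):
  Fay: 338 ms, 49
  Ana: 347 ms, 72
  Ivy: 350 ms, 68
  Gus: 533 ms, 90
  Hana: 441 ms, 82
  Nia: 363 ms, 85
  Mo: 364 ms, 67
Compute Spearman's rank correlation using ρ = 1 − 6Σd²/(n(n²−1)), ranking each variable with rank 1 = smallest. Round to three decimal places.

0.679

Ranks of variable 1: 1, 2, 3, 7, 6, 4, 5
Ranks of variable 2: 1, 4, 3, 7, 5, 6, 2
d = r₁ − r₂: 0, -2, 0, 0, 1, -2, 3
d²: 0, 4, 0, 0, 1, 4, 9; Σd² = 18
ρ = 1 − 6·18/(7·48) = 1 − 108/336 = 0.679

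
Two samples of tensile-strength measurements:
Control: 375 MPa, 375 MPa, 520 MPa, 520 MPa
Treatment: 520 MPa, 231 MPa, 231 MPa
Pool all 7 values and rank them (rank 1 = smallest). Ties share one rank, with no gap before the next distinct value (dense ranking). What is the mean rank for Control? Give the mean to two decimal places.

Sorted (ascending): 231, 231, 375, 375, 520, 520, 520
The 2 values of 231 share dense rank 1.
The 2 values of 375 share dense rank 2.
The 3 values of 520 share dense rank 3.
Control values → pooled ranks: 375→2, 375→2, 520→3, 520→3
Mean rank = (2 + 2 + 3 + 3) / 4 = 2.50

2.50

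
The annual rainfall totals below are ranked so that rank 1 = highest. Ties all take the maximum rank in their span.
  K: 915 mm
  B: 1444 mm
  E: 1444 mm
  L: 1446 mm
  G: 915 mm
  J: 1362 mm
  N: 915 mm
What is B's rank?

Sorted (descending): 1446, 1444, 1444, 1362, 915, 915, 915
The 2 values of 1444 occupy positions 2–3 → each gets rank 3.
The 3 values of 915 occupy positions 5–7 → each gets rank 7.
B has value 1444 mm → rank 3.

3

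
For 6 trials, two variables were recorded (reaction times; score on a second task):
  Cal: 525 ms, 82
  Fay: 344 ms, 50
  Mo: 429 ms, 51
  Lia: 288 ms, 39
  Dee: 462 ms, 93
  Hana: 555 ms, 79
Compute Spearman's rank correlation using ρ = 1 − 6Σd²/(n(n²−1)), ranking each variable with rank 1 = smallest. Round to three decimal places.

0.771

Ranks of variable 1: 5, 2, 3, 1, 4, 6
Ranks of variable 2: 5, 2, 3, 1, 6, 4
d = r₁ − r₂: 0, 0, 0, 0, -2, 2
d²: 0, 0, 0, 0, 4, 4; Σd² = 8
ρ = 1 − 6·8/(6·35) = 1 − 48/210 = 0.771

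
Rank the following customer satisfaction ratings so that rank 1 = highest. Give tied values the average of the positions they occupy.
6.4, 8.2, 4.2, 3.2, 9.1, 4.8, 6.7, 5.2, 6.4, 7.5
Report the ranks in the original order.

5.5, 2, 9, 10, 1, 8, 4, 7, 5.5, 3

Sorted (descending): 9.1, 8.2, 7.5, 6.7, 6.4, 6.4, 5.2, 4.8, 4.2, 3.2
The 2 values of 6.4 occupy positions 5–6 → average rank (5+6)/2 = 5.5.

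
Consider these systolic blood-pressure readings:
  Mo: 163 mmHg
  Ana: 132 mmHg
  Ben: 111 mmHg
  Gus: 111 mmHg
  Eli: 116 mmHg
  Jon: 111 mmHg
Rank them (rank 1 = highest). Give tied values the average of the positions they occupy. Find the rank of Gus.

5

Sorted (descending): 163, 132, 116, 111, 111, 111
The 3 values of 111 occupy positions 4–6 → average rank 5.
Gus has value 111 mmHg → rank 5.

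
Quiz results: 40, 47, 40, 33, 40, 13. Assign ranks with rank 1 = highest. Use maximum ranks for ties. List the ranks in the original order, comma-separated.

4, 1, 4, 5, 4, 6

Sorted (descending): 47, 40, 40, 40, 33, 13
The 3 values of 40 occupy positions 2–4 → each gets rank 4.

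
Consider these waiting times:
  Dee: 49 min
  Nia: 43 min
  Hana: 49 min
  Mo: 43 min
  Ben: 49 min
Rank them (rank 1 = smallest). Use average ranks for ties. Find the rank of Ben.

4

Sorted (ascending): 43, 43, 49, 49, 49
The 2 values of 43 occupy positions 1–2 → average rank (1+2)/2 = 1.5.
The 3 values of 49 occupy positions 3–5 → average rank 4.
Ben has value 49 min → rank 4.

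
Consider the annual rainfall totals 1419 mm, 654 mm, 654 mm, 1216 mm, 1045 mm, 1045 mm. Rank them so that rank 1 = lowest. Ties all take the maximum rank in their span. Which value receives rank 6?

1419

Sorted (ascending): 654, 654, 1045, 1045, 1216, 1419
The 2 values of 654 occupy positions 1–2 → each gets rank 2.
The 2 values of 1045 occupy positions 3–4 → each gets rank 4.
Rank 6 → value 1419.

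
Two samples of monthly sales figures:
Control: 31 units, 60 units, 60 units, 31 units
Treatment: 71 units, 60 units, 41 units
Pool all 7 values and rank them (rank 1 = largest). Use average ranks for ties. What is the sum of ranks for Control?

19

Sorted (descending): 71, 60, 60, 60, 41, 31, 31
The 3 values of 60 occupy positions 2–4 → average rank 3.
The 2 values of 31 occupy positions 6–7 → average rank (6+7)/2 = 6.5.
Control values → pooled ranks: 31→6.5, 60→3, 60→3, 31→6.5
Rank sum = 6.5 + 3 + 3 + 6.5 = 19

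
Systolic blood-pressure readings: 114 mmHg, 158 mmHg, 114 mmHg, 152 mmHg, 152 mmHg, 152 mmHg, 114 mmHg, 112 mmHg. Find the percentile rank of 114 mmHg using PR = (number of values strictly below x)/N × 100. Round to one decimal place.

12.5

N = 8.
Strictly below 114: 1. Equal to 114: 3.
PR = 1/8 × 100 = 12.5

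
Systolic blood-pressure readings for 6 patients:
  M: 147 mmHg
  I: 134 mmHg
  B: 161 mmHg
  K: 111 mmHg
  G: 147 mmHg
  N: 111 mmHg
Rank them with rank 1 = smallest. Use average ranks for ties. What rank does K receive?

1.5

Sorted (ascending): 111, 111, 134, 147, 147, 161
The 2 values of 111 occupy positions 1–2 → average rank (1+2)/2 = 1.5.
The 2 values of 147 occupy positions 4–5 → average rank (4+5)/2 = 4.5.
K has value 111 mmHg → rank 1.5.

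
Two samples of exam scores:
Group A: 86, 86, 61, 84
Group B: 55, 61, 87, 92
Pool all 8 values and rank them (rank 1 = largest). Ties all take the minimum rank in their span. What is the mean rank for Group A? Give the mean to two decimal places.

4.25

Sorted (descending): 92, 87, 86, 86, 84, 61, 61, 55
The 2 values of 86 occupy positions 3–4 → each gets rank 3.
The 2 values of 61 occupy positions 6–7 → each gets rank 6.
Group A values → pooled ranks: 86→3, 86→3, 61→6, 84→5
Mean rank = (3 + 3 + 6 + 5) / 4 = 4.25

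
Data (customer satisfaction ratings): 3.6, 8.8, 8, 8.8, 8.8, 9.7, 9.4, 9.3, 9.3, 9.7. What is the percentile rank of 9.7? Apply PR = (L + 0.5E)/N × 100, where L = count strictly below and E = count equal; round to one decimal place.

N = 10.
Strictly below 9.7: 8. Equal to 9.7: 2.
PR = (8 + 0.5·2)/10 × 100 = 90.0

90.0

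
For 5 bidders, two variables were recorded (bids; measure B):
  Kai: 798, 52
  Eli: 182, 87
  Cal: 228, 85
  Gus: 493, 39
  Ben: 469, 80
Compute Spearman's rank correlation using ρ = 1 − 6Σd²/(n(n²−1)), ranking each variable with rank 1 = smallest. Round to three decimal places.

Ranks of variable 1: 5, 1, 2, 4, 3
Ranks of variable 2: 2, 5, 4, 1, 3
d = r₁ − r₂: 3, -4, -2, 3, 0
d²: 9, 16, 4, 9, 0; Σd² = 38
ρ = 1 − 6·38/(5·24) = 1 − 228/120 = -0.900

-0.900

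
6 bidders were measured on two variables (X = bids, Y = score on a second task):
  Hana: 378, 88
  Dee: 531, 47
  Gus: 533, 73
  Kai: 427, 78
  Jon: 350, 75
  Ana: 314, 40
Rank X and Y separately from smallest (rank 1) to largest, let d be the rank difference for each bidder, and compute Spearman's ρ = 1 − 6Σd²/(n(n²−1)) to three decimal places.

0.086

Ranks of variable 1: 3, 5, 6, 4, 2, 1
Ranks of variable 2: 6, 2, 3, 5, 4, 1
d = r₁ − r₂: -3, 3, 3, -1, -2, 0
d²: 9, 9, 9, 1, 4, 0; Σd² = 32
ρ = 1 − 6·32/(6·35) = 1 − 192/210 = 0.086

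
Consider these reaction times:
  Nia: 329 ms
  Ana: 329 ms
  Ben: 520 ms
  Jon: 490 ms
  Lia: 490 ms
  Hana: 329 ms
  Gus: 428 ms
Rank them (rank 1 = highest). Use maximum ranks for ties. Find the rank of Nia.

7

Sorted (descending): 520, 490, 490, 428, 329, 329, 329
The 2 values of 490 occupy positions 2–3 → each gets rank 3.
The 3 values of 329 occupy positions 5–7 → each gets rank 7.
Nia has value 329 ms → rank 7.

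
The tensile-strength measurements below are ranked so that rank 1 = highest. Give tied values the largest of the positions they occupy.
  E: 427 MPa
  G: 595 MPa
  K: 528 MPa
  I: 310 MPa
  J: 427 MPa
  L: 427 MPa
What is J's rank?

5

Sorted (descending): 595, 528, 427, 427, 427, 310
The 3 values of 427 occupy positions 3–5 → each gets rank 5.
J has value 427 MPa → rank 5.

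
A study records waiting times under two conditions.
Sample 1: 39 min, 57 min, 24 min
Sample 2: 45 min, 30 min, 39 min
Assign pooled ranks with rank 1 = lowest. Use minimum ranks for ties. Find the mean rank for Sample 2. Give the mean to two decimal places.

3.33

Sorted (ascending): 24, 30, 39, 39, 45, 57
The 2 values of 39 occupy positions 3–4 → each gets rank 3.
Sample 2 values → pooled ranks: 45→5, 30→2, 39→3
Mean rank = (5 + 2 + 3) / 3 = 3.33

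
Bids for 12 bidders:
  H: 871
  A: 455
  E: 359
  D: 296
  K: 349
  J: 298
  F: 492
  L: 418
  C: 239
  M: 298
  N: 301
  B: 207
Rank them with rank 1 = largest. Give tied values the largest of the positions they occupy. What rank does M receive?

Sorted (descending): 871, 492, 455, 418, 359, 349, 301, 298, 298, 296, 239, 207
The 2 values of 298 occupy positions 8–9 → each gets rank 9.
M has value 298 → rank 9.

9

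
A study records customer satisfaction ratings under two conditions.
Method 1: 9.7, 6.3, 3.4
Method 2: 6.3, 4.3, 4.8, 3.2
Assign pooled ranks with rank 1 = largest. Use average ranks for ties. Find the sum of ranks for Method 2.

Sorted (descending): 9.7, 6.3, 6.3, 4.8, 4.3, 3.4, 3.2
The 2 values of 6.3 occupy positions 2–3 → average rank (2+3)/2 = 2.5.
Method 2 values → pooled ranks: 6.3→2.5, 4.3→5, 4.8→4, 3.2→7
Rank sum = 2.5 + 5 + 4 + 7 = 18.5

18.5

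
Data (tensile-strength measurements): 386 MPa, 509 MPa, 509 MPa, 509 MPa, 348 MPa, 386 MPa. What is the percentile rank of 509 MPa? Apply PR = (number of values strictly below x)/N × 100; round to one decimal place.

N = 6.
Strictly below 509: 3. Equal to 509: 3.
PR = 3/6 × 100 = 50.0

50.0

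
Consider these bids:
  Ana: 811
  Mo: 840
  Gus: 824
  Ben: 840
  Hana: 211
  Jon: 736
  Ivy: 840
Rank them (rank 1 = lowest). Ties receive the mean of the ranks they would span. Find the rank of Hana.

1

Sorted (ascending): 211, 736, 811, 824, 840, 840, 840
The 3 values of 840 occupy positions 5–7 → average rank 6.
Hana has value 211 → rank 1.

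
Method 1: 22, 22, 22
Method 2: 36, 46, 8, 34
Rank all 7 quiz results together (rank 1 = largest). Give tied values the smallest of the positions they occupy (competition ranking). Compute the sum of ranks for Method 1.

12

Sorted (descending): 46, 36, 34, 22, 22, 22, 8
The 3 values of 22 occupy positions 4–6 → each gets rank 4.
Method 1 values → pooled ranks: 22→4, 22→4, 22→4
Rank sum = 4 + 4 + 4 = 12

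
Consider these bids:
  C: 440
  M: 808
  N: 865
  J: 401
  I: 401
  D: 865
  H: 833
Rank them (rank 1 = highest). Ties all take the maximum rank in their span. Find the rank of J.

Sorted (descending): 865, 865, 833, 808, 440, 401, 401
The 2 values of 865 occupy positions 1–2 → each gets rank 2.
The 2 values of 401 occupy positions 6–7 → each gets rank 7.
J has value 401 → rank 7.

7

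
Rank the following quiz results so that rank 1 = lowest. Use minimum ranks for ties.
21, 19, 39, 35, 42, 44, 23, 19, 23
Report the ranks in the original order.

Sorted (ascending): 19, 19, 21, 23, 23, 35, 39, 42, 44
The 2 values of 19 occupy positions 1–2 → each gets rank 1.
The 2 values of 23 occupy positions 4–5 → each gets rank 4.

3, 1, 7, 6, 8, 9, 4, 1, 4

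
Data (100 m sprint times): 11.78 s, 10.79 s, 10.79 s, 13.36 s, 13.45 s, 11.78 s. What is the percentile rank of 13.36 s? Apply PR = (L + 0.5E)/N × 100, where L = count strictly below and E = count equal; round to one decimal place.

N = 6.
Strictly below 13.36: 4. Equal to 13.36: 1.
PR = (4 + 0.5·1)/6 × 100 = 75.0

75.0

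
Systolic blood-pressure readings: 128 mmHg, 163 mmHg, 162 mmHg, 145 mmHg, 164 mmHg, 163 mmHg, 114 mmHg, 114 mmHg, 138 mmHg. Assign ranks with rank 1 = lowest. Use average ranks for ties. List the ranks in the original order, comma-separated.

3, 7.5, 6, 5, 9, 7.5, 1.5, 1.5, 4

Sorted (ascending): 114, 114, 128, 138, 145, 162, 163, 163, 164
The 2 values of 114 occupy positions 1–2 → average rank (1+2)/2 = 1.5.
The 2 values of 163 occupy positions 7–8 → average rank (7+8)/2 = 7.5.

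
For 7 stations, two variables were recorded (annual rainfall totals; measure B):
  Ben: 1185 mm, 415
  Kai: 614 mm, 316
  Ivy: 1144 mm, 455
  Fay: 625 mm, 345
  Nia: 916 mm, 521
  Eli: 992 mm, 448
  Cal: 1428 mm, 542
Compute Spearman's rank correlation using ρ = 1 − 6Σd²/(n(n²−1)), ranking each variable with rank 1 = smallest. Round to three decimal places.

0.679

Ranks of variable 1: 6, 1, 5, 2, 3, 4, 7
Ranks of variable 2: 3, 1, 5, 2, 6, 4, 7
d = r₁ − r₂: 3, 0, 0, 0, -3, 0, 0
d²: 9, 0, 0, 0, 9, 0, 0; Σd² = 18
ρ = 1 − 6·18/(7·48) = 1 − 108/336 = 0.679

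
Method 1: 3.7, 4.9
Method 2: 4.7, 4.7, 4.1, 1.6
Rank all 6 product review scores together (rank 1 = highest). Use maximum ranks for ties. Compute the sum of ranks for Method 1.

6

Sorted (descending): 4.9, 4.7, 4.7, 4.1, 3.7, 1.6
The 2 values of 4.7 occupy positions 2–3 → each gets rank 3.
Method 1 values → pooled ranks: 3.7→5, 4.9→1
Rank sum = 5 + 1 = 6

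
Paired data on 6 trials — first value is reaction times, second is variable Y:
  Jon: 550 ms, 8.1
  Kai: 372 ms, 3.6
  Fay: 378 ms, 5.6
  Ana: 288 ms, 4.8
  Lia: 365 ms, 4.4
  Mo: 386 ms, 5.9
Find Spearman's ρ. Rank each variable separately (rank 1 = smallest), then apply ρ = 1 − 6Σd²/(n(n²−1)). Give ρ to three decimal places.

Ranks of variable 1: 6, 3, 4, 1, 2, 5
Ranks of variable 2: 6, 1, 4, 3, 2, 5
d = r₁ − r₂: 0, 2, 0, -2, 0, 0
d²: 0, 4, 0, 4, 0, 0; Σd² = 8
ρ = 1 − 6·8/(6·35) = 1 − 48/210 = 0.771

0.771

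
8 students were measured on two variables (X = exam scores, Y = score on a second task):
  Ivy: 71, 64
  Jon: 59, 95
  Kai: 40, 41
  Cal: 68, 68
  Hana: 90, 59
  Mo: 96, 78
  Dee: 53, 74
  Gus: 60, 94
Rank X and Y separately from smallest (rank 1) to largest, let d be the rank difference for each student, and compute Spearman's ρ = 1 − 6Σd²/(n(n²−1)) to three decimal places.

Ranks of variable 1: 6, 3, 1, 5, 7, 8, 2, 4
Ranks of variable 2: 3, 8, 1, 4, 2, 6, 5, 7
d = r₁ − r₂: 3, -5, 0, 1, 5, 2, -3, -3
d²: 9, 25, 0, 1, 25, 4, 9, 9; Σd² = 82
ρ = 1 − 6·82/(8·63) = 1 − 492/504 = 0.024

0.024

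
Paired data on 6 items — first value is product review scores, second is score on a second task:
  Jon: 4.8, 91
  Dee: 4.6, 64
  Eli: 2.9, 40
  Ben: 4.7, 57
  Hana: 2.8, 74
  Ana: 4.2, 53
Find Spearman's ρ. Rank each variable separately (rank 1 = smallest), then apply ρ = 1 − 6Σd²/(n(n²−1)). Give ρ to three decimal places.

0.371

Ranks of variable 1: 6, 4, 2, 5, 1, 3
Ranks of variable 2: 6, 4, 1, 3, 5, 2
d = r₁ − r₂: 0, 0, 1, 2, -4, 1
d²: 0, 0, 1, 4, 16, 1; Σd² = 22
ρ = 1 − 6·22/(6·35) = 1 − 132/210 = 0.371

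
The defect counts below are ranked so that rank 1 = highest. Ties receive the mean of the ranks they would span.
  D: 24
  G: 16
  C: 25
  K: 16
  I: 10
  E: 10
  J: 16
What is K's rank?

4

Sorted (descending): 25, 24, 16, 16, 16, 10, 10
The 3 values of 16 occupy positions 3–5 → average rank 4.
The 2 values of 10 occupy positions 6–7 → average rank (6+7)/2 = 6.5.
K has value 16 → rank 4.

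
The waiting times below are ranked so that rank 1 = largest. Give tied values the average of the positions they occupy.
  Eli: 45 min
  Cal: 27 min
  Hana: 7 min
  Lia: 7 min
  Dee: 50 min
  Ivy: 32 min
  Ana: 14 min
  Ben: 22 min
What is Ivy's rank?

Sorted (descending): 50, 45, 32, 27, 22, 14, 7, 7
The 2 values of 7 occupy positions 7–8 → average rank (7+8)/2 = 7.5.
Ivy has value 32 min → rank 3.

3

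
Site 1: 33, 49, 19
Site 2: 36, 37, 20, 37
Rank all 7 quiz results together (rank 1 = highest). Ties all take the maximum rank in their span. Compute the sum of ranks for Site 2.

Sorted (descending): 49, 37, 37, 36, 33, 20, 19
The 2 values of 37 occupy positions 2–3 → each gets rank 3.
Site 2 values → pooled ranks: 36→4, 37→3, 20→6, 37→3
Rank sum = 4 + 3 + 6 + 3 = 16

16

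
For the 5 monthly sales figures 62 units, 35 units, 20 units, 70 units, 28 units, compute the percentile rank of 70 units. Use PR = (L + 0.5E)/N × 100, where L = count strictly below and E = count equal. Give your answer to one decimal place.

90.0

N = 5.
Strictly below 70: 4. Equal to 70: 1.
PR = (4 + 0.5·1)/5 × 100 = 90.0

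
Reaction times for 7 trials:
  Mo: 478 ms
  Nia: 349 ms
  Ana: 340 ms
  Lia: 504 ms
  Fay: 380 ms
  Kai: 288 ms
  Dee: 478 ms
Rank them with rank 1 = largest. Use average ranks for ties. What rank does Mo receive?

2.5

Sorted (descending): 504, 478, 478, 380, 349, 340, 288
The 2 values of 478 occupy positions 2–3 → average rank (2+3)/2 = 2.5.
Mo has value 478 ms → rank 2.5.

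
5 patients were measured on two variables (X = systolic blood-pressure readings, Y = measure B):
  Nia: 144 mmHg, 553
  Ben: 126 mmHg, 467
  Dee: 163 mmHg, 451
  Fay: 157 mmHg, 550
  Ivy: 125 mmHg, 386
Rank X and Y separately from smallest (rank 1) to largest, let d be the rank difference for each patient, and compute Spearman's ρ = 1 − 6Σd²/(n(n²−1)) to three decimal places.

0.300

Ranks of variable 1: 3, 2, 5, 4, 1
Ranks of variable 2: 5, 3, 2, 4, 1
d = r₁ − r₂: -2, -1, 3, 0, 0
d²: 4, 1, 9, 0, 0; Σd² = 14
ρ = 1 − 6·14/(5·24) = 1 − 84/120 = 0.300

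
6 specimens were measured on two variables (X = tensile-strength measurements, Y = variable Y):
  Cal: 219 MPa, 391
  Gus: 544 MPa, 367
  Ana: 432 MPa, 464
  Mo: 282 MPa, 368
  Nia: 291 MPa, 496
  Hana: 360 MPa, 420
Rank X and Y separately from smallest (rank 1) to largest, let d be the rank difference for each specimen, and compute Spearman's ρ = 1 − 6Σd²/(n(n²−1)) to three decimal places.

Ranks of variable 1: 1, 6, 5, 2, 3, 4
Ranks of variable 2: 3, 1, 5, 2, 6, 4
d = r₁ − r₂: -2, 5, 0, 0, -3, 0
d²: 4, 25, 0, 0, 9, 0; Σd² = 38
ρ = 1 − 6·38/(6·35) = 1 − 228/210 = -0.086

-0.086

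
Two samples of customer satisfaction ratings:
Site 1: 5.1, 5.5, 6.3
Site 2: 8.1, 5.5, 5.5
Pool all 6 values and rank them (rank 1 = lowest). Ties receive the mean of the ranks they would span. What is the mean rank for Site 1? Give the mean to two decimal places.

3.00

Sorted (ascending): 5.1, 5.5, 5.5, 5.5, 6.3, 8.1
The 3 values of 5.5 occupy positions 2–4 → average rank 3.
Site 1 values → pooled ranks: 5.1→1, 5.5→3, 6.3→5
Mean rank = (1 + 3 + 5) / 3 = 3.00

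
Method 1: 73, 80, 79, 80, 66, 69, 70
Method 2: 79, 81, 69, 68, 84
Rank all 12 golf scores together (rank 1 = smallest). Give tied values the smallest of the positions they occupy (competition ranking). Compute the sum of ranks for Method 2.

Sorted (ascending): 66, 68, 69, 69, 70, 73, 79, 79, 80, 80, 81, 84
The 2 values of 69 occupy positions 3–4 → each gets rank 3.
The 2 values of 79 occupy positions 7–8 → each gets rank 7.
The 2 values of 80 occupy positions 9–10 → each gets rank 9.
Method 2 values → pooled ranks: 79→7, 81→11, 69→3, 68→2, 84→12
Rank sum = 7 + 11 + 3 + 2 + 12 = 35

35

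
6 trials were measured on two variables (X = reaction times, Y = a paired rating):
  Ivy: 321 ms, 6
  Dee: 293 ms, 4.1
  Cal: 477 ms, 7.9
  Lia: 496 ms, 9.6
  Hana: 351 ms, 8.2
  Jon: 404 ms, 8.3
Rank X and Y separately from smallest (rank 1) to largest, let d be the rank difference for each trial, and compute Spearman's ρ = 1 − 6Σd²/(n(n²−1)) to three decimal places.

0.829

Ranks of variable 1: 2, 1, 5, 6, 3, 4
Ranks of variable 2: 2, 1, 3, 6, 4, 5
d = r₁ − r₂: 0, 0, 2, 0, -1, -1
d²: 0, 0, 4, 0, 1, 1; Σd² = 6
ρ = 1 − 6·6/(6·35) = 1 − 36/210 = 0.829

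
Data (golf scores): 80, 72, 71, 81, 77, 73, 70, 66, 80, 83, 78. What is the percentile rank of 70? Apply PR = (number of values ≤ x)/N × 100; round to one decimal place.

N = 11.
Strictly below 70: 1. Equal to 70: 1.
PR = 2/11 × 100 = 18.2

18.2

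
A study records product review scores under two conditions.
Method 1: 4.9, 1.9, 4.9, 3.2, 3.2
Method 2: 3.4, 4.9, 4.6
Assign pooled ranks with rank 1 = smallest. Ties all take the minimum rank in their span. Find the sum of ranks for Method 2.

Sorted (ascending): 1.9, 3.2, 3.2, 3.4, 4.6, 4.9, 4.9, 4.9
The 2 values of 3.2 occupy positions 2–3 → each gets rank 2.
The 3 values of 4.9 occupy positions 6–8 → each gets rank 6.
Method 2 values → pooled ranks: 3.4→4, 4.9→6, 4.6→5
Rank sum = 4 + 6 + 5 = 15

15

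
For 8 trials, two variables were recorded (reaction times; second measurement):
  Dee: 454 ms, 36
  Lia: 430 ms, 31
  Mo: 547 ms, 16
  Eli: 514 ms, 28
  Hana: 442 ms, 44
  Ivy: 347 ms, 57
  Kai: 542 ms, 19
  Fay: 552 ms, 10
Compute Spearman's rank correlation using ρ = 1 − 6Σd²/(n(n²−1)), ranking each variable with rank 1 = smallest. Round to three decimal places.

-0.929

Ranks of variable 1: 4, 2, 7, 5, 3, 1, 6, 8
Ranks of variable 2: 6, 5, 2, 4, 7, 8, 3, 1
d = r₁ − r₂: -2, -3, 5, 1, -4, -7, 3, 7
d²: 4, 9, 25, 1, 16, 49, 9, 49; Σd² = 162
ρ = 1 − 6·162/(8·63) = 1 − 972/504 = -0.929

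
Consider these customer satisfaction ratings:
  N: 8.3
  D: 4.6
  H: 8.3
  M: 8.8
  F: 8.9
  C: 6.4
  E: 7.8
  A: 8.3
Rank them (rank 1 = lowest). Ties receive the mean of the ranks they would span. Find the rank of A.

Sorted (ascending): 4.6, 6.4, 7.8, 8.3, 8.3, 8.3, 8.8, 8.9
The 3 values of 8.3 occupy positions 4–6 → average rank 5.
A has value 8.3 → rank 5.

5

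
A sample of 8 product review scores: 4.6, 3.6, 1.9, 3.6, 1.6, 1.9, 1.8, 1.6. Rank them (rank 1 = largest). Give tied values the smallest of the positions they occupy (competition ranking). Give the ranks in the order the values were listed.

Sorted (descending): 4.6, 3.6, 3.6, 1.9, 1.9, 1.8, 1.6, 1.6
The 2 values of 3.6 occupy positions 2–3 → each gets rank 2.
The 2 values of 1.9 occupy positions 4–5 → each gets rank 4.
The 2 values of 1.6 occupy positions 7–8 → each gets rank 7.

1, 2, 4, 2, 7, 4, 6, 7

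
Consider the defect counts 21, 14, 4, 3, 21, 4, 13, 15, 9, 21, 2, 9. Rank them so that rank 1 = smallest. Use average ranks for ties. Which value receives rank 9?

Sorted (ascending): 2, 3, 4, 4, 9, 9, 13, 14, 15, 21, 21, 21
The 2 values of 4 occupy positions 3–4 → average rank (3+4)/2 = 3.5.
The 2 values of 9 occupy positions 5–6 → average rank (5+6)/2 = 5.5.
The 3 values of 21 occupy positions 10–12 → average rank 11.
Rank 9 → value 15.

15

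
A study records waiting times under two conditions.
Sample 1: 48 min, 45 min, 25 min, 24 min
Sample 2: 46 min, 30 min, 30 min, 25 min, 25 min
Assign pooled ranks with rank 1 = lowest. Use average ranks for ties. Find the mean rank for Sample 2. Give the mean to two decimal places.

Sorted (ascending): 24, 25, 25, 25, 30, 30, 45, 46, 48
The 3 values of 25 occupy positions 2–4 → average rank 3.
The 2 values of 30 occupy positions 5–6 → average rank (5+6)/2 = 5.5.
Sample 2 values → pooled ranks: 46→8, 30→5.5, 30→5.5, 25→3, 25→3
Mean rank = (8 + 5.5 + 5.5 + 3 + 3) / 5 = 5.00

5.00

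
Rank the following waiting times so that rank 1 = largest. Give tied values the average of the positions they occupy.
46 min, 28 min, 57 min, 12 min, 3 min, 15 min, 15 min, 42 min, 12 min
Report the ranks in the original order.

2, 4, 1, 7.5, 9, 5.5, 5.5, 3, 7.5

Sorted (descending): 57, 46, 42, 28, 15, 15, 12, 12, 3
The 2 values of 15 occupy positions 5–6 → average rank (5+6)/2 = 5.5.
The 2 values of 12 occupy positions 7–8 → average rank (7+8)/2 = 7.5.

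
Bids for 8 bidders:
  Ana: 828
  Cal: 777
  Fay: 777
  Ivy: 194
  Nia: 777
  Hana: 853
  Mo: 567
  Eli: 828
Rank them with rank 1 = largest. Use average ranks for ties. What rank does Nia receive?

Sorted (descending): 853, 828, 828, 777, 777, 777, 567, 194
The 2 values of 828 occupy positions 2–3 → average rank (2+3)/2 = 2.5.
The 3 values of 777 occupy positions 4–6 → average rank 5.
Nia has value 777 → rank 5.

5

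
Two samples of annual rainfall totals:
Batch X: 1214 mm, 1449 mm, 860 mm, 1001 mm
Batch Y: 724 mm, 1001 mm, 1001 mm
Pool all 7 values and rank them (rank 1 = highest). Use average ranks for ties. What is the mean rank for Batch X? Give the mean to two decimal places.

Sorted (descending): 1449, 1214, 1001, 1001, 1001, 860, 724
The 3 values of 1001 occupy positions 3–5 → average rank 4.
Batch X values → pooled ranks: 1214→2, 1449→1, 860→6, 1001→4
Mean rank = (2 + 1 + 6 + 4) / 4 = 3.25

3.25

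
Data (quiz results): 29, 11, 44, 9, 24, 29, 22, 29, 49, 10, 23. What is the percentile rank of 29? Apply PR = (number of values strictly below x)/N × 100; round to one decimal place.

N = 11.
Strictly below 29: 6. Equal to 29: 3.
PR = 6/11 × 100 = 54.5

54.5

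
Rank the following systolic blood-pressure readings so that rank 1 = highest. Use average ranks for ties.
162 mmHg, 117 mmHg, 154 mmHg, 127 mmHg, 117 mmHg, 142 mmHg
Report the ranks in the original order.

Sorted (descending): 162, 154, 142, 127, 117, 117
The 2 values of 117 occupy positions 5–6 → average rank (5+6)/2 = 5.5.

1, 5.5, 2, 4, 5.5, 3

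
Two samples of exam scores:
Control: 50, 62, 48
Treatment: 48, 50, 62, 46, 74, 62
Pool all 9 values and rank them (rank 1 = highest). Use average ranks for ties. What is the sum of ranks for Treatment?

Sorted (descending): 74, 62, 62, 62, 50, 50, 48, 48, 46
The 3 values of 62 occupy positions 2–4 → average rank 3.
The 2 values of 50 occupy positions 5–6 → average rank (5+6)/2 = 5.5.
The 2 values of 48 occupy positions 7–8 → average rank (7+8)/2 = 7.5.
Treatment values → pooled ranks: 48→7.5, 50→5.5, 62→3, 46→9, 74→1, 62→3
Rank sum = 7.5 + 5.5 + 3 + 9 + 1 + 3 = 29

29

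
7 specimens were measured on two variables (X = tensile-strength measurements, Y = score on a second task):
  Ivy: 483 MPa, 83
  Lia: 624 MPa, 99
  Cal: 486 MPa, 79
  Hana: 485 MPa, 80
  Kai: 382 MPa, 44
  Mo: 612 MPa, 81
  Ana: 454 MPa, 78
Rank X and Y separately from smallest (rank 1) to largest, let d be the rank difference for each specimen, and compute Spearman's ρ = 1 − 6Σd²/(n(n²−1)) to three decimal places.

Ranks of variable 1: 3, 7, 5, 4, 1, 6, 2
Ranks of variable 2: 6, 7, 3, 4, 1, 5, 2
d = r₁ − r₂: -3, 0, 2, 0, 0, 1, 0
d²: 9, 0, 4, 0, 0, 1, 0; Σd² = 14
ρ = 1 − 6·14/(7·48) = 1 − 84/336 = 0.750

0.750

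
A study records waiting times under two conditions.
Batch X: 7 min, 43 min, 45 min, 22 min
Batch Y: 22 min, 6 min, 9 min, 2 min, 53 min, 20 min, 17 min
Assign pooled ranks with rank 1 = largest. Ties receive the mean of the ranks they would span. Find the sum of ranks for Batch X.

18.5

Sorted (descending): 53, 45, 43, 22, 22, 20, 17, 9, 7, 6, 2
The 2 values of 22 occupy positions 4–5 → average rank (4+5)/2 = 4.5.
Batch X values → pooled ranks: 7→9, 43→3, 45→2, 22→4.5
Rank sum = 9 + 3 + 2 + 4.5 = 18.5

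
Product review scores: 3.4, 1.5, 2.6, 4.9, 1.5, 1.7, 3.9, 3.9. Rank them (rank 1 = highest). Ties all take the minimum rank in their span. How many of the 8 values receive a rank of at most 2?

Sorted (descending): 4.9, 3.9, 3.9, 3.4, 2.6, 1.7, 1.5, 1.5
The 2 values of 3.9 occupy positions 2–3 → each gets rank 2.
The 2 values of 1.5 occupy positions 7–8 → each gets rank 7.
Ranks ≤ 2: {1, 2, 2} → 3 values.

3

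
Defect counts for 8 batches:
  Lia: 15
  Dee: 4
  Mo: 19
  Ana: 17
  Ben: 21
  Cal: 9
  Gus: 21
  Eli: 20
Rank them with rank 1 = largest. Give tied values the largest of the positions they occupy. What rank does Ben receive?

Sorted (descending): 21, 21, 20, 19, 17, 15, 9, 4
The 2 values of 21 occupy positions 1–2 → each gets rank 2.
Ben has value 21 → rank 2.

2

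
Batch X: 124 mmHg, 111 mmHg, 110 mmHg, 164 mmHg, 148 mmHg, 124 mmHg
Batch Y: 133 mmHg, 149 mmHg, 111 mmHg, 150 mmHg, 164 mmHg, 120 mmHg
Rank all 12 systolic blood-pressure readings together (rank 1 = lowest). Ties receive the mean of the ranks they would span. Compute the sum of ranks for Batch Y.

Sorted (ascending): 110, 111, 111, 120, 124, 124, 133, 148, 149, 150, 164, 164
The 2 values of 111 occupy positions 2–3 → average rank (2+3)/2 = 2.5.
The 2 values of 124 occupy positions 5–6 → average rank (5+6)/2 = 5.5.
The 2 values of 164 occupy positions 11–12 → average rank (11+12)/2 = 11.5.
Batch Y values → pooled ranks: 133→7, 149→9, 111→2.5, 150→10, 164→11.5, 120→4
Rank sum = 7 + 9 + 2.5 + 10 + 11.5 + 4 = 44

44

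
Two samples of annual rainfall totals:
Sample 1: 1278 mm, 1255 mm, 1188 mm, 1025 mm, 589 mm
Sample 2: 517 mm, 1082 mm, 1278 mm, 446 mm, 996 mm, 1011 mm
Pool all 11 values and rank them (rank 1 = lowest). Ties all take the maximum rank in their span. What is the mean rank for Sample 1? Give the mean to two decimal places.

7.40

Sorted (ascending): 446, 517, 589, 996, 1011, 1025, 1082, 1188, 1255, 1278, 1278
The 2 values of 1278 occupy positions 10–11 → each gets rank 11.
Sample 1 values → pooled ranks: 1278→11, 1255→9, 1188→8, 1025→6, 589→3
Mean rank = (11 + 9 + 8 + 6 + 3) / 5 = 7.40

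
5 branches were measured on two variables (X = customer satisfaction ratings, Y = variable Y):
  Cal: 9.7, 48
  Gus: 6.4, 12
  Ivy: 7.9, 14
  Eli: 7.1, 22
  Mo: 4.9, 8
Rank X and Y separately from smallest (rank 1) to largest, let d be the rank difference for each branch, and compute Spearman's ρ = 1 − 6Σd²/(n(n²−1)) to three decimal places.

Ranks of variable 1: 5, 2, 4, 3, 1
Ranks of variable 2: 5, 2, 3, 4, 1
d = r₁ − r₂: 0, 0, 1, -1, 0
d²: 0, 0, 1, 1, 0; Σd² = 2
ρ = 1 − 6·2/(5·24) = 1 − 12/120 = 0.900

0.900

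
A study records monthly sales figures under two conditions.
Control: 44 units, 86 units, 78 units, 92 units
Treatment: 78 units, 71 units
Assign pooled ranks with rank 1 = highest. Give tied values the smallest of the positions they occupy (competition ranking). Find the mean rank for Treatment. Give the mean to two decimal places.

Sorted (descending): 92, 86, 78, 78, 71, 44
The 2 values of 78 occupy positions 3–4 → each gets rank 3.
Treatment values → pooled ranks: 78→3, 71→5
Mean rank = (3 + 5) / 2 = 4.00

4.00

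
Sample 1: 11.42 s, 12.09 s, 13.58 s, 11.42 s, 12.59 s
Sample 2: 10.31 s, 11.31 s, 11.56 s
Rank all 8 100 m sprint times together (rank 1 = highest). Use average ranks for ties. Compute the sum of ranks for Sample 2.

Sorted (descending): 13.58, 12.59, 12.09, 11.56, 11.42, 11.42, 11.31, 10.31
The 2 values of 11.42 occupy positions 5–6 → average rank (5+6)/2 = 5.5.
Sample 2 values → pooled ranks: 10.31→8, 11.31→7, 11.56→4
Rank sum = 8 + 7 + 4 = 19

19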